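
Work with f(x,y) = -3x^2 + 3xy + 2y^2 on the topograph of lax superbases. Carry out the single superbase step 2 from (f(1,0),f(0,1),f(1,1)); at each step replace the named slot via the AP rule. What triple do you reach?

start (-3,2,2) = (f(1,0),f(0,1),f(1,1))
replace slot 2: 2·((-3)+2) − 2 = -4 → (-3,-4,2)

-3,-4,2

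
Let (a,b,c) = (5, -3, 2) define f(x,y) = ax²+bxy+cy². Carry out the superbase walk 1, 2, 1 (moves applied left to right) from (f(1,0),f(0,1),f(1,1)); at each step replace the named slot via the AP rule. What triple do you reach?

start (5,2,4) = (f(1,0),f(0,1),f(1,1))
replace slot 1: 2·(2+4) − 5 = 7 → (7,2,4)
replace slot 2: 2·(7+4) − 2 = 20 → (7,20,4)
replace slot 1: 2·(20+4) − 7 = 41 → (41,20,4)

41,20,4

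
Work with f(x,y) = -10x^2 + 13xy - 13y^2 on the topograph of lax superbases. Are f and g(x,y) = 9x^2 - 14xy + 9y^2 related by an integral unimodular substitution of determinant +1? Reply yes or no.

D₁ = -351, D₂ = -128
discriminants differ ⇒ not SL₂(ℤ)-equivalent

no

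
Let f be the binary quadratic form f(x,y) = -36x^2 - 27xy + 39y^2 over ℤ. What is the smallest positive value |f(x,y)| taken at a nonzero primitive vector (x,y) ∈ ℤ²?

descent: ρ → (39,27,-36)  [lands on river]
river: ρ → (-36,45,30)
river: ρ → (30,75,-6)
river: ρ → (-6,69,66)
river: ρ → (66,63,-9)
river: ρ → (-9,63,66)
river: ρ → (66,69,-6)
river: ρ → (-6,75,30)
river: ρ → (30,45,-36)
river: ρ → (-36,27,39)
river: ρ → (39,51,-24)
river: ρ → (-24,45,45)
river: ρ → (45,45,-24)
river: ρ → (-24,51,39)
closes: descent 1, river 14
min |a| on river = 6

6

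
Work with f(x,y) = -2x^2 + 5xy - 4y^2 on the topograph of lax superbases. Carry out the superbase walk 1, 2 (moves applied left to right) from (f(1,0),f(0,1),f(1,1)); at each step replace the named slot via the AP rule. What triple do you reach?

start (-2,-4,-1) = (f(1,0),f(0,1),f(1,1))
replace slot 1: 2·((-4)+(-1)) − (-2) = -8 → (-8,-4,-1)
replace slot 2: 2·((-8)+(-1)) − (-4) = -14 → (-8,-14,-1)

-8,-14,-1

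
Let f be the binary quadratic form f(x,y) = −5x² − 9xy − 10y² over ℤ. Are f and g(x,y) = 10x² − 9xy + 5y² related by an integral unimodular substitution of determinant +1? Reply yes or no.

D₁ = -119, D₂ = -119
f is negative-definite; reduce −f:
−f: translate: b→-1 (≡9 mod 10), so (5,9,10)→(5,-1,6)
−f: reduced (well bottom): (5,-1,6) with a≤c, −a<b≤a
flip sign back: reduced form of f is (-5,1,-6)
g: flip: (10,-9,5)→(5,9,10)
g: translate: b→-1 (≡9 mod 10), so (5,9,10)→(5,-1,6)
g: reduced (well bottom): (5,-1,6) with a≤c, −a<b≤a
reduced forms (-5, 1, -6) vs (5, -1, 6) ⇒ inequivalent

no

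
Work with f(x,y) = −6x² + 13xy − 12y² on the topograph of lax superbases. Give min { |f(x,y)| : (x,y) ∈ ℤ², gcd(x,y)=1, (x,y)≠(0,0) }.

translate: b→-1 (≡-13 mod 12), so (6,-13,12)→(6,-1,5)
flip: (6,-1,5)→(5,1,6)
reduced (well bottom): (5,1,6) with a≤c, −a<b≤a
well minimum |f| = |-5| = 5 (negative-definite)

5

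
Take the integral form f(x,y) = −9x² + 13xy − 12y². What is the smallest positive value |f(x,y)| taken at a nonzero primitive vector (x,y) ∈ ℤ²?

translate: b→5 (≡-13 mod 18), so (9,-13,12)→(9,5,8)
flip: (9,5,8)→(8,-5,9)
reduced (well bottom): (8,-5,9) with a≤c, −a<b≤a
well minimum |f| = |-8| = 8 (negative-definite)

8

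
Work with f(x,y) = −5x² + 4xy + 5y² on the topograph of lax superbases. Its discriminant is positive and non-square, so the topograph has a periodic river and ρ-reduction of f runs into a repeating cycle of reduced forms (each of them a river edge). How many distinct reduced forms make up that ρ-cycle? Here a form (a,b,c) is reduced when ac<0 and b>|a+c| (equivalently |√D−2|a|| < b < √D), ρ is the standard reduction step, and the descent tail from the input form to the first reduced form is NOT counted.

D = 116, ⌊√D⌋ = 10
river: ρ → (5,6,-4)
river: ρ → (-4,10,1)
river: ρ → (1,10,-4)
river: ρ → (-4,6,5)
river: ρ → (5,4,-5)
river: ρ → (-5,6,4)
river: ρ → (4,10,-1)
river: ρ → (-1,10,4)
river: ρ → (4,6,-5)
river: ρ → (-5,4,5)
ρ-cycle length = 10 (tail of 0 descent steps not counted)

10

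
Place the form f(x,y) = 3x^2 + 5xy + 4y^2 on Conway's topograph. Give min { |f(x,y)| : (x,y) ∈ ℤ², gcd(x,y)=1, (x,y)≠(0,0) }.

translate: b→-1 (≡5 mod 6), so (3,5,4)→(3,-1,2)
flip: (3,-1,2)→(2,1,3)
reduced (well bottom): (2,1,3) with a≤c, −a<b≤a
well minimum = a = 2

2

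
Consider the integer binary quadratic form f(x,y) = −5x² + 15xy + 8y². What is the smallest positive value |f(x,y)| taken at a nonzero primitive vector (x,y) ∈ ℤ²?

river: ρ → (8,17,-3)
river: ρ → (-3,19,2)
river: ρ → (2,17,-12)
river: ρ → (-12,7,7)
river: ρ → (7,7,-12)
river: ρ → (-12,17,2)
river: ρ → (2,19,-3)
river: ρ → (-3,17,8)
river: ρ → (8,15,-5)
river: ρ → (-5,15,8)
closes: descent 0, river 10
min |a| on river = 2

2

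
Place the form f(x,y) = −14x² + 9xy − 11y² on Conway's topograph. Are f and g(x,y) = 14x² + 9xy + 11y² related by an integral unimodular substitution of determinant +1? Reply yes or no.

D₁ = -535, D₂ = -535
f is negative-definite; reduce −f:
−f: flip: (14,-9,11)→(11,9,14)
−f: reduced (well bottom): (11,9,14) with a≤c, −a<b≤a
flip sign back: reduced form of f is (-11,-9,-14)
g: flip: (14,9,11)→(11,-9,14)
g: reduced (well bottom): (11,-9,14) with a≤c, −a<b≤a
reduced forms (-11, -9, -14) vs (11, -9, 14) ⇒ inequivalent

no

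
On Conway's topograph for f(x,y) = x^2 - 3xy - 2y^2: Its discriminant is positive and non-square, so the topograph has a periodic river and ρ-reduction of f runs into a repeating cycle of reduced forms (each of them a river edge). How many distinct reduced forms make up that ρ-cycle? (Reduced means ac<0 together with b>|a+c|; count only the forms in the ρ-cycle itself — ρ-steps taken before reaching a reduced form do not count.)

D = 17, ⌊√D⌋ = 4
descent: ρ → (-2,3,1)  [lands on river]
river: ρ → (1,3,-2)
river: ρ → (-2,1,2)
river: ρ → (2,3,-1)
river: ρ → (-1,3,2)
river: ρ → (2,1,-2)
ρ-cycle length = 6 (tail of 1 descent step not counted)

6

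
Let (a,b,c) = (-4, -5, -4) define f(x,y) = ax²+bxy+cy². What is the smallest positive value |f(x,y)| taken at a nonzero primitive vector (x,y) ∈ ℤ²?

translate: b→-3 (≡5 mod 8), so (4,5,4)→(4,-3,3)
flip: (4,-3,3)→(3,3,4)
reduced (well bottom): (3,3,4) with a≤c, −a<b≤a
well minimum |f| = |-3| = 3 (negative-definite)

3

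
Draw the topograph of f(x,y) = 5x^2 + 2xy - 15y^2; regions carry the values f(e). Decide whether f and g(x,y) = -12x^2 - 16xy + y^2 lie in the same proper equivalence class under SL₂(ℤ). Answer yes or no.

D₁ = 304, D₂ = 304
river cycle of f (length 12): (5, 12, -8), (-8, 4, 9), (9, 14, -3), (-3, 16, 4), (4, 16, -3), (-3, 14, 9), (9, 4, -8), (-8, 12, 5), (5, 8, -12), (-12, 16, 1), … (2 more)
river cycle of g (length 12): (1, 16, -12), (-12, 8, 5), (5, 12, -8), (-8, 4, 9), (9, 14, -3), (-3, 16, 4), (4, 16, -3), (-3, 14, 9), (9, 4, -8), (-8, 12, 5), … (2 more)
cycles coincide ⇒ equivalent

yes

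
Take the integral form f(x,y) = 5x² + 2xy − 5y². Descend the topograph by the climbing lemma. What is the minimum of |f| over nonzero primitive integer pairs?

river: ρ → (-5,8,2)
river: ρ → (2,8,-5)
river: ρ → (-5,2,5)
river: ρ → (5,8,-2)
river: ρ → (-2,8,5)
river: ρ → (5,2,-5)
closes: descent 0, river 6
min |a| on river = 2

2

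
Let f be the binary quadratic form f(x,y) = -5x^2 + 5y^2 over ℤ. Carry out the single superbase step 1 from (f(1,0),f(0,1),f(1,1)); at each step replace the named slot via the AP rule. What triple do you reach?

start (-5,5,0) = (f(1,0),f(0,1),f(1,1))
replace slot 1: 2·(5+0) − (-5) = 15 → (15,5,0)

15,5,0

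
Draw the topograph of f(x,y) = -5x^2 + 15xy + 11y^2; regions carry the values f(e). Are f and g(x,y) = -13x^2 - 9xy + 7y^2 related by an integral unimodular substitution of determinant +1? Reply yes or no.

D₁ = 445, D₂ = 445
river cycle of f (length 10): (11, 7, -9), (-9, 11, 9), (9, 7, -11), (-11, 15, 5), (5, 15, -11), (-11, 7, 9), (9, 11, -9), (-9, 7, 11), (11, 15, -5), (-5, 15, 11)
river cycle of g (length 6): (7, 9, -13), (-13, 17, 3), (3, 19, -7), (-7, 9, 13), (13, 17, -3), (-3, 19, 7)
cycles differ ⇒ inequivalent

no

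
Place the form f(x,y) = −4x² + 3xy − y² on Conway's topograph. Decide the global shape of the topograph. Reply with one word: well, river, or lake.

D = b²−4ac = 3² − 4·(-4)·(-1) = -7
D < 0 ⇒ definite ⇒ every region one sign ⇒ single well

well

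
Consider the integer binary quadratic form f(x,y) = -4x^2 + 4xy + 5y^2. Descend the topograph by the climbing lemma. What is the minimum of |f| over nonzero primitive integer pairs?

river: ρ → (5,6,-3)
river: ρ → (-3,6,5)
river: ρ → (5,4,-4)
river: ρ → (-4,4,5)
closes: descent 0, river 4
min |a| on river = 3

3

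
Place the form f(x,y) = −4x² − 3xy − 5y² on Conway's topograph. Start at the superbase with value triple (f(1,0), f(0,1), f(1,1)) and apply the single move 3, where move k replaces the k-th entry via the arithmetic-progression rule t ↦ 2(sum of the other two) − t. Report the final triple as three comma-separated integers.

start (-4,-5,-12) = (f(1,0),f(0,1),f(1,1))
replace slot 3: 2·((-4)+(-5)) − (-12) = -6 → (-4,-5,-6)

-4,-5,-6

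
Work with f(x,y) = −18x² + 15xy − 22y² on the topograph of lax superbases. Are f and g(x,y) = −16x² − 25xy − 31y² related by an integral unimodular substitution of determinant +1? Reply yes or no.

D₁ = -1359, D₂ = -1359
f is negative-definite; reduce −f:
−f: reduced (well bottom): (18,-15,22) with a≤c, −a<b≤a
flip sign back: reduced form of f is (-18,15,-22)
g is negative-definite; reduce −g:
−g: translate: b→-7 (≡25 mod 32), so (16,25,31)→(16,-7,22)
−g: reduced (well bottom): (16,-7,22) with a≤c, −a<b≤a
flip sign back: reduced form of g is (-16,7,-22)
reduced forms (-18, 15, -22) vs (-16, 7, -22) ⇒ inequivalent

no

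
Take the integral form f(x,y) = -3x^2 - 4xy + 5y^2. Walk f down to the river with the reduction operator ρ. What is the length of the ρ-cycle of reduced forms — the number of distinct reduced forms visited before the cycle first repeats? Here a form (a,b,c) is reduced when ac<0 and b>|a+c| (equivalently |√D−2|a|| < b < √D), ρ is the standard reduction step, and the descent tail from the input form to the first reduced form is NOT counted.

D = 76, ⌊√D⌋ = 8
descent: ρ → (5,4,-3)  [lands on river]
river: ρ → (-3,8,1)
river: ρ → (1,8,-3)
river: ρ → (-3,4,5)
river: ρ → (5,6,-2)
river: ρ → (-2,6,5)
ρ-cycle length = 6 (tail of 1 descent step not counted)

6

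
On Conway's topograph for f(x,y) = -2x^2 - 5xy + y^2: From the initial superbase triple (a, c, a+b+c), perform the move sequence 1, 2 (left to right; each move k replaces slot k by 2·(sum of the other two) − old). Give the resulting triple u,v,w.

start (-2,1,-6) = (f(1,0),f(0,1),f(1,1))
replace slot 1: 2·(1+(-6)) − (-2) = -8 → (-8,1,-6)
replace slot 2: 2·((-8)+(-6)) − 1 = -29 → (-8,-29,-6)

-8,-29,-6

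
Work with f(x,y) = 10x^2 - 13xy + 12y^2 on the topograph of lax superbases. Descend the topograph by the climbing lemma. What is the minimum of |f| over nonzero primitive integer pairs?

translate: b→7 (≡-13 mod 20), so (10,-13,12)→(10,7,9)
flip: (10,7,9)→(9,-7,10)
reduced (well bottom): (9,-7,10) with a≤c, −a<b≤a
well minimum = a = 9

9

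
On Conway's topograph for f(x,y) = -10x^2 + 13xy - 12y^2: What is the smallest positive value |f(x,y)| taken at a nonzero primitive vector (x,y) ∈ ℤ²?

translate: b→7 (≡-13 mod 20), so (10,-13,12)→(10,7,9)
flip: (10,7,9)→(9,-7,10)
reduced (well bottom): (9,-7,10) with a≤c, −a<b≤a
well minimum |f| = |-9| = 9 (negative-definite)

9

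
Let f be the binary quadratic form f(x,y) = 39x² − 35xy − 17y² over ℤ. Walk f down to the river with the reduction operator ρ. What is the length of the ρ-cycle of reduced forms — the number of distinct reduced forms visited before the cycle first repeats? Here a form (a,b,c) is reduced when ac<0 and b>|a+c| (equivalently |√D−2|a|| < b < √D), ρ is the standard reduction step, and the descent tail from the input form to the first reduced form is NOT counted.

D = 3877, ⌊√D⌋ = 62
descent: ρ → (-17,35,39)  [lands on river]
river: ρ → (39,43,-13)
river: ρ → (-13,61,3)
river: ρ → (3,59,-33)
river: ρ → (-33,7,29)
river: ρ → (29,51,-11)
river: ρ → (-11,59,9)
river: ρ → (9,49,-41)
river: ρ → (-41,33,17)
river: ρ → (17,35,-39)
river: ρ → (-39,43,13)
river: ρ → (13,61,-3)
river: ρ → (-3,59,33)
river: ρ → (33,7,-29)
river: ρ → (-29,51,11)
river: ρ → (11,59,-9)
river: ρ → (-9,49,41)
river: ρ → (41,33,-17)
ρ-cycle length = 18 (tail of 1 descent step not counted)

18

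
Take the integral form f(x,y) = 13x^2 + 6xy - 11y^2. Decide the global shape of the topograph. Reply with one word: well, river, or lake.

D = b²−4ac = 6² − 4·13·(-11) = 608
D > 0 non-square ⇒ indefinite ⇒ periodic river

river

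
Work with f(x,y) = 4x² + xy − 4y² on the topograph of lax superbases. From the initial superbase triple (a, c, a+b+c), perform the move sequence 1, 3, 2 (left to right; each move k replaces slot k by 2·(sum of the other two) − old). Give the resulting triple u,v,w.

start (4,-4,1) = (f(1,0),f(0,1),f(1,1))
replace slot 1: 2·((-4)+1) − 4 = -10 → (-10,-4,1)
replace slot 3: 2·((-10)+(-4)) − 1 = -29 → (-10,-4,-29)
replace slot 2: 2·((-10)+(-29)) − (-4) = -74 → (-10,-74,-29)

-10,-74,-29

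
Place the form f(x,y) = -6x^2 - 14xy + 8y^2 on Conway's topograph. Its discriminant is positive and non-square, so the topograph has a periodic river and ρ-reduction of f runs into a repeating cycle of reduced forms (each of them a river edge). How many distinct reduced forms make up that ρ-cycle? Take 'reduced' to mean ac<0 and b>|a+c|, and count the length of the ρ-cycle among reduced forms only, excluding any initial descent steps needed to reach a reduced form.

D = 388, ⌊√D⌋ = 19
descent: ρ → (8,14,-6)  [lands on river]
river: ρ → (-6,10,12)
river: ρ → (12,14,-4)
river: ρ → (-4,18,4)
river: ρ → (4,14,-12)
river: ρ → (-12,10,6)
river: ρ → (6,14,-8)
river: ρ → (-8,18,2)
river: ρ → (2,18,-8)
river: ρ → (-8,14,6)
river: ρ → (6,10,-12)
river: ρ → (-12,14,4)
river: ρ → (4,18,-4)
river: ρ → (-4,14,12)
river: ρ → (12,10,-6)
river: ρ → (-6,14,8)
river: ρ → (8,18,-2)
river: ρ → (-2,18,8)
ρ-cycle length = 18 (tail of 1 descent step not counted)

18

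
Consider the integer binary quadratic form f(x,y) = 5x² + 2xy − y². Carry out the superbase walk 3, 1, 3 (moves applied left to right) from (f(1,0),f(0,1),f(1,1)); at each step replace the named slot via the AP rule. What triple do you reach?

start (5,-1,6) = (f(1,0),f(0,1),f(1,1))
replace slot 3: 2·(5+(-1)) − 6 = 2 → (5,-1,2)
replace slot 1: 2·((-1)+2) − 5 = -3 → (-3,-1,2)
replace slot 3: 2·((-3)+(-1)) − 2 = -10 → (-3,-1,-10)

-3,-1,-10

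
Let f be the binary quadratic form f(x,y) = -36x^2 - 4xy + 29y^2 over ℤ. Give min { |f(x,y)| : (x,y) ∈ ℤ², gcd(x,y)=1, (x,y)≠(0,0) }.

descent: ρ → (29,62,-3)  [lands on river]
river: ρ → (-3,64,8)
river: ρ → (8,64,-3)
river: ρ → (-3,62,29)
river: ρ → (29,54,-11)
river: ρ → (-11,56,24)
river: ρ → (24,40,-27)
river: ρ → (-27,14,37)
river: ρ → (37,60,-4)
river: ρ → (-4,60,37)
river: ρ → (37,14,-27)
river: ρ → (-27,40,24)
river: ρ → (24,56,-11)
river: ρ → (-11,54,29)
closes: descent 1, river 14
min |a| on river = 3

3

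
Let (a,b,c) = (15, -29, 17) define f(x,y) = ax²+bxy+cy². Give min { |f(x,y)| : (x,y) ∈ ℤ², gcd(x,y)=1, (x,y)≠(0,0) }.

translate: b→1 (≡-29 mod 30), so (15,-29,17)→(15,1,3)
flip: (15,1,3)→(3,-1,15)
reduced (well bottom): (3,-1,15) with a≤c, −a<b≤a
well minimum = a = 3

3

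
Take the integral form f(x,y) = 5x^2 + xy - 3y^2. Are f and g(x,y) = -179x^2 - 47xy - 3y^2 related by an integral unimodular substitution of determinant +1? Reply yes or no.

D₁ = 61, D₂ = 61
river cycle of f (length 6): (-3, 5, 3), (3, 7, -1), (-1, 7, 3), (3, 5, -3), (-3, 7, 1), (1, 7, -3)
river cycle of g (length 6): (-3, 5, 3), (3, 7, -1), (-1, 7, 3), (3, 5, -3), (-3, 7, 1), (1, 7, -3)
cycles coincide ⇒ equivalent

yes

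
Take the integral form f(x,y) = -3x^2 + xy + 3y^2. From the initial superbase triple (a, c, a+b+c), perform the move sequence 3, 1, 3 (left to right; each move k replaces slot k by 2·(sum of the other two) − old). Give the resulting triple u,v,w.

start (-3,3,1) = (f(1,0),f(0,1),f(1,1))
replace slot 3: 2·((-3)+3) − 1 = -1 → (-3,3,-1)
replace slot 1: 2·(3+(-1)) − (-3) = 7 → (7,3,-1)
replace slot 3: 2·(7+3) − (-1) = 21 → (7,3,21)

7,3,21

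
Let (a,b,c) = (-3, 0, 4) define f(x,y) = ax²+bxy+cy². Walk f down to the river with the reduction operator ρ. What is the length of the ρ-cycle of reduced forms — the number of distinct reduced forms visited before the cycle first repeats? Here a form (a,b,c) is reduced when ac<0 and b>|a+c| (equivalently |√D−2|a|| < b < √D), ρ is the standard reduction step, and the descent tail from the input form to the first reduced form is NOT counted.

D = 48, ⌊√D⌋ = 6
descent: ρ → (4,0,-3)
descent: ρ → (-3,6,1)  [lands on river]
river: ρ → (1,6,-3)
ρ-cycle length = 2 (tail of 2 descent steps not counted)

2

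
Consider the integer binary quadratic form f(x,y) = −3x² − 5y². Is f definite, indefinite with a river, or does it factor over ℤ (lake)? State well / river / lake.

D = b²−4ac = 0² − 4·(-3)·(-5) = -60
D < 0 ⇒ definite ⇒ every region one sign ⇒ single well

well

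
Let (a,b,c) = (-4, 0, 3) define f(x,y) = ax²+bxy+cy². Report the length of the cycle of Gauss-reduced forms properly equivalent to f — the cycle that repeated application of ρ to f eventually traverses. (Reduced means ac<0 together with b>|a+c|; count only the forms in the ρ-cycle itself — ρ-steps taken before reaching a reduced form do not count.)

D = 48, ⌊√D⌋ = 6
descent: ρ → (3,6,-1)  [lands on river]
river: ρ → (-1,6,3)
ρ-cycle length = 2 (tail of 1 descent step not counted)

2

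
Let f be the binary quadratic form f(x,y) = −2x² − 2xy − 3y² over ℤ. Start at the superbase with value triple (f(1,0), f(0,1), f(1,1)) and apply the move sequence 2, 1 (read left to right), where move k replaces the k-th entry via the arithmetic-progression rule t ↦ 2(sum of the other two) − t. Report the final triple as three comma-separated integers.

start (-2,-3,-7) = (f(1,0),f(0,1),f(1,1))
replace slot 2: 2·((-2)+(-7)) − (-3) = -15 → (-2,-15,-7)
replace slot 1: 2·((-15)+(-7)) − (-2) = -42 → (-42,-15,-7)

-42,-15,-7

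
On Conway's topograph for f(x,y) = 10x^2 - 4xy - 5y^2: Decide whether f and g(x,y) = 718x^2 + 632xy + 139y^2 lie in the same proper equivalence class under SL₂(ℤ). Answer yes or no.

D₁ = 216, D₂ = 216
river cycle of f (length 6): (-5, 14, 1), (1, 14, -5), (-5, 6, 9), (9, 12, -2), (-2, 12, 9), (9, 6, -5)
river cycle of g (length 6): (-5, 14, 1), (1, 14, -5), (-5, 6, 9), (9, 12, -2), (-2, 12, 9), (9, 6, -5)
cycles coincide ⇒ equivalent

yes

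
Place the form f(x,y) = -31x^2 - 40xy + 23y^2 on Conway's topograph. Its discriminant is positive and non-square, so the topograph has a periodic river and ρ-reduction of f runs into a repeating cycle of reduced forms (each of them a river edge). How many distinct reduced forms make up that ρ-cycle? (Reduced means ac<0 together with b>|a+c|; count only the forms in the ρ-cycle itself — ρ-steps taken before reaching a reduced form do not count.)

D = 4452, ⌊√D⌋ = 66
descent: ρ → (23,40,-31)  [lands on river]
river: ρ → (-31,22,32)
river: ρ → (32,42,-21)
river: ρ → (-21,42,32)
river: ρ → (32,22,-31)
river: ρ → (-31,40,23)
river: ρ → (23,52,-19)
river: ρ → (-19,62,8)
river: ρ → (8,66,-3)
river: ρ → (-3,66,8)
river: ρ → (8,62,-19)
river: ρ → (-19,52,23)
ρ-cycle length = 12 (tail of 1 descent step not counted)

12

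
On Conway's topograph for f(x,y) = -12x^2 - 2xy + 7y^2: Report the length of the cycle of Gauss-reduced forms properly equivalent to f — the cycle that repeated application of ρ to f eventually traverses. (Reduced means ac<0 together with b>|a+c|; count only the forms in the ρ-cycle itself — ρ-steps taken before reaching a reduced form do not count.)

D = 340, ⌊√D⌋ = 18
descent: ρ → (7,16,-3)  [lands on river]
river: ρ → (-3,14,12)
river: ρ → (12,10,-5)
river: ρ → (-5,10,12)
river: ρ → (12,14,-3)
river: ρ → (-3,16,7)
river: ρ → (7,12,-7)
river: ρ → (-7,16,3)
river: ρ → (3,14,-12)
river: ρ → (-12,10,5)
river: ρ → (5,10,-12)
river: ρ → (-12,14,3)
river: ρ → (3,16,-7)
river: ρ → (-7,12,7)
ρ-cycle length = 14 (tail of 1 descent step not counted)

14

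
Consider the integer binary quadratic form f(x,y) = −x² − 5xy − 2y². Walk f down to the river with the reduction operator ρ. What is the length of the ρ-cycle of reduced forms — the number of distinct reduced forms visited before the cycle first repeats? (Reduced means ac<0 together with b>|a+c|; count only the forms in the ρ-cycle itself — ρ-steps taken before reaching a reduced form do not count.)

D = 17, ⌊√D⌋ = 4
descent: ρ → (-2,1,2)  [lands on river]
river: ρ → (2,3,-1)
river: ρ → (-1,3,2)
river: ρ → (2,1,-2)
river: ρ → (-2,3,1)
river: ρ → (1,3,-2)
ρ-cycle length = 6 (tail of 1 descent step not counted)

6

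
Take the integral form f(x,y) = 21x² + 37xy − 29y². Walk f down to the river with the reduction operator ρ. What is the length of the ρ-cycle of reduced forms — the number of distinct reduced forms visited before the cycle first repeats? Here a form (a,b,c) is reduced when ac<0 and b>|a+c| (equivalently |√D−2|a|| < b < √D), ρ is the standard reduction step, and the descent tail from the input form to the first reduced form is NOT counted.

D = 3805, ⌊√D⌋ = 61
river: ρ → (-29,21,29)
river: ρ → (29,37,-21)
river: ρ → (-21,47,19)
river: ρ → (19,29,-39)
river: ρ → (-39,49,9)
river: ρ → (9,59,-9)
river: ρ → (-9,49,39)
river: ρ → (39,29,-19)
river: ρ → (-19,47,21)
river: ρ → (21,37,-29)
ρ-cycle length = 10 (tail of 0 descent steps not counted)

10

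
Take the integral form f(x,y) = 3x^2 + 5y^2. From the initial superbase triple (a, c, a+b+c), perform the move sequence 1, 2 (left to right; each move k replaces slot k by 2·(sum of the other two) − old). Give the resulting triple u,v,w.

start (3,5,8) = (f(1,0),f(0,1),f(1,1))
replace slot 1: 2·(5+8) − 3 = 23 → (23,5,8)
replace slot 2: 2·(23+8) − 5 = 57 → (23,57,8)

23,57,8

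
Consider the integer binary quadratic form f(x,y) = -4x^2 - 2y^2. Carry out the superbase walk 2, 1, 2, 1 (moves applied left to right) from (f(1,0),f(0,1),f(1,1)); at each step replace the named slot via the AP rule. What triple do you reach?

start (-4,-2,-6) = (f(1,0),f(0,1),f(1,1))
replace slot 2: 2·((-4)+(-6)) − (-2) = -18 → (-4,-18,-6)
replace slot 1: 2·((-18)+(-6)) − (-4) = -44 → (-44,-18,-6)
replace slot 2: 2·((-44)+(-6)) − (-18) = -82 → (-44,-82,-6)
replace slot 1: 2·((-82)+(-6)) − (-44) = -132 → (-132,-82,-6)

-132,-82,-6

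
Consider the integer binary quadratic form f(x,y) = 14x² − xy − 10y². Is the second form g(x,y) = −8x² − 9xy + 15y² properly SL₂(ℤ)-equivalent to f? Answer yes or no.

D₁ = 561, D₂ = 561
river cycle of f (length 16): (-10, 21, 3), (3, 21, -10), (-10, 19, 5), (5, 21, -6), (-6, 15, 14), (14, 13, -7), (-7, 15, 12), (12, 9, -10), (-10, 11, 11), (11, 11, -10), … (6 more)
river cycle of g (length 10): (15, 9, -8), (-8, 23, 1), (1, 23, -8), (-8, 9, 15), (15, 21, -2), (-2, 23, 4), (4, 17, -17), (-17, 17, 4), (4, 23, -2), (-2, 21, 15)
cycles differ ⇒ inequivalent

no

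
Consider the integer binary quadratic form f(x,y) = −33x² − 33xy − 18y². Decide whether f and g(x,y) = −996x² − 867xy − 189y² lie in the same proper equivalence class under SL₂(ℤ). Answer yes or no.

D₁ = -1287, D₂ = -1287
f is negative-definite; reduce −f:
−f: flip: (33,33,18)→(18,-33,33)
−f: translate: b→3 (≡-33 mod 36), so (18,-33,33)→(18,3,18)
−f: reduced (well bottom): (18,3,18) with a≤c, −a<b≤a
flip sign back: reduced form of f is (-18,-3,-18)
g is negative-definite; reduce −g:
−g: flip: (996,867,189)→(189,-867,996)
−g: translate: b→-111 (≡-867 mod 378), so (189,-867,996)→(189,-111,18)
−g: flip: (189,-111,18)→(18,111,189)
−g: translate: b→3 (≡111 mod 36), so (18,111,189)→(18,3,18)
−g: reduced (well bottom): (18,3,18) with a≤c, −a<b≤a
flip sign back: reduced form of g is (-18,-3,-18)
reduced forms (-18, -3, -18) vs (-18, -3, -18) ⇒ equivalent

yes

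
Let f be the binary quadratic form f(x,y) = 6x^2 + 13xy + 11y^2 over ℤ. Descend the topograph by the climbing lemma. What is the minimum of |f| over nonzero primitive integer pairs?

translate: b→1 (≡13 mod 12), so (6,13,11)→(6,1,4)
flip: (6,1,4)→(4,-1,6)
reduced (well bottom): (4,-1,6) with a≤c, −a<b≤a
well minimum = a = 4

4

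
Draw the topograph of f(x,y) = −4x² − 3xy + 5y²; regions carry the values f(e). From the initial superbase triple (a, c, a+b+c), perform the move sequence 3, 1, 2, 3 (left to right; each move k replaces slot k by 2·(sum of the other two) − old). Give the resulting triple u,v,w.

start (-4,5,-2) = (f(1,0),f(0,1),f(1,1))
replace slot 3: 2·((-4)+5) − (-2) = 4 → (-4,5,4)
replace slot 1: 2·(5+4) − (-4) = 22 → (22,5,4)
replace slot 2: 2·(22+4) − 5 = 47 → (22,47,4)
replace slot 3: 2·(22+47) − 4 = 134 → (22,47,134)

22,47,134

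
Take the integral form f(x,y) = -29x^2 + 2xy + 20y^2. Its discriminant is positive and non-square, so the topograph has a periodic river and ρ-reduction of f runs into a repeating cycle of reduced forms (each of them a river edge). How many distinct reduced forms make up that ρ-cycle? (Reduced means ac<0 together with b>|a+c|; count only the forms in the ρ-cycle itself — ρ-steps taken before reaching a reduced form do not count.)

D = 2324, ⌊√D⌋ = 48
descent: ρ → (20,38,-11)  [lands on river]
river: ρ → (-11,28,35)
river: ρ → (35,42,-4)
river: ρ → (-4,46,13)
river: ρ → (13,32,-25)
river: ρ → (-25,18,20)
river: ρ → (20,22,-23)
river: ρ → (-23,24,19)
river: ρ → (19,14,-28)
river: ρ → (-28,42,5)
river: ρ → (5,48,-1)
river: ρ → (-1,48,5)
river: ρ → (5,42,-28)
river: ρ → (-28,14,19)
river: ρ → (19,24,-23)
river: ρ → (-23,22,20)
river: ρ → (20,18,-25)
river: ρ → (-25,32,13)
river: ρ → (13,46,-4)
river: ρ → (-4,42,35)
river: ρ → (35,28,-11)
river: ρ → (-11,38,20)
river: ρ → (20,42,-7)
river: ρ → (-7,42,20)
ρ-cycle length = 24 (tail of 1 descent step not counted)

24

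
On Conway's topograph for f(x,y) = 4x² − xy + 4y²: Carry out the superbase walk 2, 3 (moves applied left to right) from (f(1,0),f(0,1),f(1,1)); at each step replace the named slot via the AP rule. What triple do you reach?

start (4,4,7) = (f(1,0),f(0,1),f(1,1))
replace slot 2: 2·(4+7) − 4 = 18 → (4,18,7)
replace slot 3: 2·(4+18) − 7 = 37 → (4,18,37)

4,18,37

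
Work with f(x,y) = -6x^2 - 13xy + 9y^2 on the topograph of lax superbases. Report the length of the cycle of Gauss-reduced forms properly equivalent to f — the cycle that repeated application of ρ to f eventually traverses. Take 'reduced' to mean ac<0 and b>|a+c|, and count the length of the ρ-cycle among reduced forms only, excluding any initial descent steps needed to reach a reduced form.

D = 385, ⌊√D⌋ = 19
descent: ρ → (9,13,-6)  [lands on river]
river: ρ → (-6,11,11)
river: ρ → (11,11,-6)
river: ρ → (-6,13,9)
river: ρ → (9,5,-10)
river: ρ → (-10,15,4)
river: ρ → (4,17,-6)
river: ρ → (-6,19,1)
river: ρ → (1,19,-6)
river: ρ → (-6,17,4)
river: ρ → (4,15,-10)
river: ρ → (-10,5,9)
ρ-cycle length = 12 (tail of 1 descent step not counted)

12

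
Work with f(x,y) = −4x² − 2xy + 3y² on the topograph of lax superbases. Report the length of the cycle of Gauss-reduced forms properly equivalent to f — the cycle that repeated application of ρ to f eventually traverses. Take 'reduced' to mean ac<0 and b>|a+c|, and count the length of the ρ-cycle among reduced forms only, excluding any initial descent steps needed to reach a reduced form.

D = 52, ⌊√D⌋ = 7
descent: ρ → (3,2,-4)  [lands on river]
river: ρ → (-4,6,1)
river: ρ → (1,6,-4)
river: ρ → (-4,2,3)
river: ρ → (3,4,-3)
river: ρ → (-3,2,4)
river: ρ → (4,6,-1)
river: ρ → (-1,6,4)
river: ρ → (4,2,-3)
river: ρ → (-3,4,3)
ρ-cycle length = 10 (tail of 1 descent step not counted)

10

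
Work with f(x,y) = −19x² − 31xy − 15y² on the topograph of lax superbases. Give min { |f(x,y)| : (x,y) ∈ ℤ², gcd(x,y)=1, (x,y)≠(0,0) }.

translate: b→-7 (≡31 mod 38), so (19,31,15)→(19,-7,3)
flip: (19,-7,3)→(3,7,19)
translate: b→1 (≡7 mod 6), so (3,7,19)→(3,1,15)
reduced (well bottom): (3,1,15) with a≤c, −a<b≤a
well minimum |f| = |-3| = 3 (negative-definite)

3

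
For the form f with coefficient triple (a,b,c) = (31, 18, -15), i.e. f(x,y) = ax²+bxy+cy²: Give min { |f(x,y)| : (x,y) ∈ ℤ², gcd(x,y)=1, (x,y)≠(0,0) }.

river: ρ → (-15,42,7)
river: ρ → (7,42,-15)
river: ρ → (-15,18,31)
river: ρ → (31,44,-2)
river: ρ → (-2,44,31)
river: ρ → (31,18,-15)
closes: descent 0, river 6
min |a| on river = 2

2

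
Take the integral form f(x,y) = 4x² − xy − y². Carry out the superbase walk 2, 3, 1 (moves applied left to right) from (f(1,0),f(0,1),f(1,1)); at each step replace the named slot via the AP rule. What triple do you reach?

start (4,-1,2) = (f(1,0),f(0,1),f(1,1))
replace slot 2: 2·(4+2) − (-1) = 13 → (4,13,2)
replace slot 3: 2·(4+13) − 2 = 32 → (4,13,32)
replace slot 1: 2·(13+32) − 4 = 86 → (86,13,32)

86,13,32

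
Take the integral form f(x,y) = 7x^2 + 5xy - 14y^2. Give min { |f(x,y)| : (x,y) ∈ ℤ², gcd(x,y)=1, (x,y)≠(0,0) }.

descent: ρ → (-14,-5,7)
descent: ρ → (7,19,-2)  [lands on river]
river: ρ → (-2,17,16)
river: ρ → (16,15,-3)
river: ρ → (-3,15,16)
river: ρ → (16,17,-2)
river: ρ → (-2,19,7)
river: ρ → (7,9,-12)
river: ρ → (-12,15,4)
river: ρ → (4,17,-8)
river: ρ → (-8,15,6)
river: ρ → (6,9,-14)
river: ρ → (-14,19,1)
river: ρ → (1,19,-14)
river: ρ → (-14,9,6)
river: ρ → (6,15,-8)
river: ρ → (-8,17,4)
river: ρ → (4,15,-12)
river: ρ → (-12,9,7)
closes: descent 2, river 18
min |a| on river = 1

1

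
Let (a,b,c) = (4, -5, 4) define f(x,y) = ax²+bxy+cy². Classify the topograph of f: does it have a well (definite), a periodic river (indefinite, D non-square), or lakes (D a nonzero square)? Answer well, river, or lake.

D = b²−4ac = (-5)² − 4·4·4 = -39
D < 0 ⇒ definite ⇒ every region one sign ⇒ single well

well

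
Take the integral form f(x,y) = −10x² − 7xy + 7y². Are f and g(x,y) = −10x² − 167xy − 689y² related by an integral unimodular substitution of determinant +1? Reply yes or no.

D₁ = 329, D₂ = 329
river cycle of f (length 16): (7, 7, -10), (-10, 13, 4), (4, 11, -13), (-13, 15, 2), (2, 17, -5), (-5, 13, 8), (8, 3, -10), (-10, 17, 1), (1, 17, -10), (-10, 3, 8), … (6 more)
river cycle of g (length 16): (-10, 13, 4), (4, 11, -13), (-13, 15, 2), (2, 17, -5), (-5, 13, 8), (8, 3, -10), (-10, 17, 1), (1, 17, -10), (-10, 3, 8), (8, 13, -5), … (6 more)
cycles coincide ⇒ equivalent

yes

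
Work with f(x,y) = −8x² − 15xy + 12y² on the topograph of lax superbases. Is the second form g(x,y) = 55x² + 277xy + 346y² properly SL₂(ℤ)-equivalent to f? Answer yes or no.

D₁ = 609, D₂ = 609
river cycle of f (length 16): (12, 15, -8), (-8, 17, 10), (10, 23, -2), (-2, 21, 21), (21, 21, -2), (-2, 23, 10), (10, 17, -8), (-8, 15, 12), (12, 9, -11), (-11, 13, 10), … (6 more)
river cycle of g (length 16): (10, 13, -11), (-11, 9, 12), (12, 15, -8), (-8, 17, 10), (10, 23, -2), (-2, 21, 21), (21, 21, -2), (-2, 23, 10), (10, 17, -8), (-8, 15, 12), … (6 more)
cycles coincide ⇒ equivalent

yes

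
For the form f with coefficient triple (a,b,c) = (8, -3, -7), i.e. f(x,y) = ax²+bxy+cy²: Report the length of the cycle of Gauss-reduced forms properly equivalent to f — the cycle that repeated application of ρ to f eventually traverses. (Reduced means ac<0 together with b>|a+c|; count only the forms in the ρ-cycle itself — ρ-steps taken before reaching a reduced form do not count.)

D = 233, ⌊√D⌋ = 15
descent: ρ → (-7,3,8)  [lands on river]
river: ρ → (8,13,-2)
river: ρ → (-2,15,1)
river: ρ → (1,15,-2)
river: ρ → (-2,13,8)
river: ρ → (8,3,-7)
river: ρ → (-7,11,4)
river: ρ → (4,13,-4)
river: ρ → (-4,11,7)
river: ρ → (7,3,-8)
river: ρ → (-8,13,2)
river: ρ → (2,15,-1)
river: ρ → (-1,15,2)
river: ρ → (2,13,-8)
river: ρ → (-8,3,7)
river: ρ → (7,11,-4)
river: ρ → (-4,13,4)
river: ρ → (4,11,-7)
ρ-cycle length = 18 (tail of 1 descent step not counted)

18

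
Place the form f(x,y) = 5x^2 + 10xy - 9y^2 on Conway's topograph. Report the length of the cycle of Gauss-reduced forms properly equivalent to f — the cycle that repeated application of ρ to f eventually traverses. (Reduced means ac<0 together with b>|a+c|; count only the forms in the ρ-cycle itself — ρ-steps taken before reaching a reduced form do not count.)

D = 280, ⌊√D⌋ = 16
river: ρ → (-9,8,6)
river: ρ → (6,16,-1)
river: ρ → (-1,16,6)
river: ρ → (6,8,-9)
river: ρ → (-9,10,5)
river: ρ → (5,10,-9)
ρ-cycle length = 6 (tail of 0 descent steps not counted)

6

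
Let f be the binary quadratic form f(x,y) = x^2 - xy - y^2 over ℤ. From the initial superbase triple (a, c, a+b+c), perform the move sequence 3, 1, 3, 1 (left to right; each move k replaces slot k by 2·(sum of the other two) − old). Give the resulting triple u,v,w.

start (1,-1,-1) = (f(1,0),f(0,1),f(1,1))
replace slot 3: 2·(1+(-1)) − (-1) = 1 → (1,-1,1)
replace slot 1: 2·((-1)+1) − 1 = -1 → (-1,-1,1)
replace slot 3: 2·((-1)+(-1)) − 1 = -5 → (-1,-1,-5)
replace slot 1: 2·((-1)+(-5)) − (-1) = -11 → (-11,-1,-5)

-11,-1,-5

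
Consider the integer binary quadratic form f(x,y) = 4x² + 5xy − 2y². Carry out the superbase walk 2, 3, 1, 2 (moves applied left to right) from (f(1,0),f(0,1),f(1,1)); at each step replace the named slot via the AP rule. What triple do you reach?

start (4,-2,7) = (f(1,0),f(0,1),f(1,1))
replace slot 2: 2·(4+7) − (-2) = 24 → (4,24,7)
replace slot 3: 2·(4+24) − 7 = 49 → (4,24,49)
replace slot 1: 2·(24+49) − 4 = 142 → (142,24,49)
replace slot 2: 2·(142+49) − 24 = 358 → (142,358,49)

142,358,49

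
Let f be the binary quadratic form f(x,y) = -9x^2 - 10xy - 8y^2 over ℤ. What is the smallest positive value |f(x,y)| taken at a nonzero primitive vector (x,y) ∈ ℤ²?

translate: b→-8 (≡10 mod 18), so (9,10,8)→(9,-8,7)
flip: (9,-8,7)→(7,8,9)
translate: b→-6 (≡8 mod 14), so (7,8,9)→(7,-6,8)
reduced (well bottom): (7,-6,8) with a≤c, −a<b≤a
well minimum |f| = |-7| = 7 (negative-definite)

7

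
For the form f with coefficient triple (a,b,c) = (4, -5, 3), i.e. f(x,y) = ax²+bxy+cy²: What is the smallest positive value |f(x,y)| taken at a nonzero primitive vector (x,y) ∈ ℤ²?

translate: b→3 (≡-5 mod 8), so (4,-5,3)→(4,3,2)
flip: (4,3,2)→(2,-3,4)
translate: b→1 (≡-3 mod 4), so (2,-3,4)→(2,1,3)
reduced (well bottom): (2,1,3) with a≤c, −a<b≤a
well minimum = a = 2

2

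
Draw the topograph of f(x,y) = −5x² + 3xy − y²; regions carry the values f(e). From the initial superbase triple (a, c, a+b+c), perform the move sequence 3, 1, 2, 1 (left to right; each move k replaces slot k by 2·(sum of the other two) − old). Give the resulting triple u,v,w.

start (-5,-1,-3) = (f(1,0),f(0,1),f(1,1))
replace slot 3: 2·((-5)+(-1)) − (-3) = -9 → (-5,-1,-9)
replace slot 1: 2·((-1)+(-9)) − (-5) = -15 → (-15,-1,-9)
replace slot 2: 2·((-15)+(-9)) − (-1) = -47 → (-15,-47,-9)
replace slot 1: 2·((-47)+(-9)) − (-15) = -97 → (-97,-47,-9)

-97,-47,-9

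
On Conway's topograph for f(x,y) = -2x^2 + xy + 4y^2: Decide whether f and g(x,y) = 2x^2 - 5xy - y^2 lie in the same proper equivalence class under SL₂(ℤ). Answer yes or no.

D₁ = 33, D₂ = 33
river cycle of f (length 4): (-2, 5, 1), (1, 5, -2), (-2, 3, 3), (3, 3, -2)
river cycle of g (length 4): (-1, 5, 2), (2, 3, -3), (-3, 3, 2), (2, 5, -1)
cycles differ ⇒ inequivalent

no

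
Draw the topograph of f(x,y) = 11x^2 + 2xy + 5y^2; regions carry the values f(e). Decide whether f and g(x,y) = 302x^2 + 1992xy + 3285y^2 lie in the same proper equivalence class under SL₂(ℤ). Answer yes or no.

D₁ = -216, D₂ = -216
f: flip: (11,2,5)→(5,-2,11)
f: reduced (well bottom): (5,-2,11) with a≤c, −a<b≤a
g: translate: b→180 (≡1992 mod 604), so (302,1992,3285)→(302,180,27)
g: flip: (302,180,27)→(27,-180,302)
g: translate: b→-18 (≡-180 mod 54), so (27,-180,302)→(27,-18,5)
g: flip: (27,-18,5)→(5,18,27)
g: translate: b→-2 (≡18 mod 10), so (5,18,27)→(5,-2,11)
g: reduced (well bottom): (5,-2,11) with a≤c, −a<b≤a
reduced forms (5, -2, 11) vs (5, -2, 11) ⇒ equivalent

yes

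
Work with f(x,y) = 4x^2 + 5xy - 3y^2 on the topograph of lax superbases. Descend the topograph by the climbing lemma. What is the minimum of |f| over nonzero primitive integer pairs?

river: ρ → (-3,7,2)
river: ρ → (2,5,-6)
river: ρ → (-6,7,1)
river: ρ → (1,7,-6)
river: ρ → (-6,5,2)
river: ρ → (2,7,-3)
river: ρ → (-3,5,4)
river: ρ → (4,3,-4)
river: ρ → (-4,5,3)
river: ρ → (3,7,-2)
river: ρ → (-2,5,6)
river: ρ → (6,7,-1)
river: ρ → (-1,7,6)
river: ρ → (6,5,-2)
river: ρ → (-2,7,3)
river: ρ → (3,5,-4)
river: ρ → (-4,3,4)
river: ρ → (4,5,-3)
closes: descent 0, river 18
min |a| on river = 1

1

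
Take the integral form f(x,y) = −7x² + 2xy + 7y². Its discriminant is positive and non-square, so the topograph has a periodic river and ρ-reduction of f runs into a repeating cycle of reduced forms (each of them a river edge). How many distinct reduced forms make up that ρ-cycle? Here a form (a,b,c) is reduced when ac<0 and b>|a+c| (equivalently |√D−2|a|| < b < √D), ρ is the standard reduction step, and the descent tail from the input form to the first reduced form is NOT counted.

D = 200, ⌊√D⌋ = 14
river: ρ → (7,12,-2)
river: ρ → (-2,12,7)
river: ρ → (7,2,-7)
river: ρ → (-7,12,2)
river: ρ → (2,12,-7)
river: ρ → (-7,2,7)
ρ-cycle length = 6 (tail of 0 descent steps not counted)

6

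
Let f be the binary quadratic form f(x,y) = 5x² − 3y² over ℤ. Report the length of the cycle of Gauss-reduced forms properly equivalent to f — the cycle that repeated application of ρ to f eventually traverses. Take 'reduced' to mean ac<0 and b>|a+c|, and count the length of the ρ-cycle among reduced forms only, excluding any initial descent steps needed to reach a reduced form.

D = 60, ⌊√D⌋ = 7
descent: ρ → (-3,6,2)  [lands on river]
river: ρ → (2,6,-3)
ρ-cycle length = 2 (tail of 1 descent step not counted)

2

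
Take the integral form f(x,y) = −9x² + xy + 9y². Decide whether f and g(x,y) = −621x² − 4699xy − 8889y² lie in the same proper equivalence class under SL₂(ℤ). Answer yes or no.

D₁ = 325, D₂ = 325
river cycle of f (length 6): (9, 17, -1), (-1, 17, 9), (9, 1, -9), (-9, 17, 1), (1, 17, -9), (-9, 1, 9)
river cycle of g (length 6): (-1, 17, 9), (9, 1, -9), (-9, 17, 1), (1, 17, -9), (-9, 1, 9), (9, 17, -1)
cycles coincide ⇒ equivalent

yes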